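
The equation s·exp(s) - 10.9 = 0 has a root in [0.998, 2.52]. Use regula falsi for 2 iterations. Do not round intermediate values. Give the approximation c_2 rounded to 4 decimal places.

f(0.998000) = -8.192575, f(2.520000) = 20.420064
step 1: c = 1.433790, f(c) = -4.885873 < 0 → new bracket [1.433790, 2.520000]
step 2: c = 1.643507, f(c) = -2.397679 < 0 → new bracket [1.643507, 2.520000]

1.6435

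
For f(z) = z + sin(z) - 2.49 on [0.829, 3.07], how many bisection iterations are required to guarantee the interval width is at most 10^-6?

Initial width b − a = 3.07 − 0.829 = 2.241000.
After n steps the width is (b−a)/2^n; need (b−a)/2^n ≤ 10^-6.
So n ≥ log₂(2.241000/10^-6) = log₂(2241000.0000) ≈ 21.0957.
Hence n = 22.

22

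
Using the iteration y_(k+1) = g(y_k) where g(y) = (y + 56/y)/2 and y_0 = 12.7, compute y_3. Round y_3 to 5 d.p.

y_1 = g(12.700000) = 8.554724
y_2 = g(8.554724) = 7.550407
y_3 = g(7.550407) = 7.483613

7.48361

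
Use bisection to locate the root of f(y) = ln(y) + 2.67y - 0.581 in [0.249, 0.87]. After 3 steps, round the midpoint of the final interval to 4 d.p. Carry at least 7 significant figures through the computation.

f(0.249000) = -1.306472, f(0.870000) = 1.602638 (opposite signs)
step 1: m = 0.559500, f(m) = 0.332153 > 0 → root in [0.249000, 0.559500]
step 2: m = 0.404250, f(m) = -0.407374 < 0 → root in [0.404250, 0.559500]
step 3: m = 0.481875, f(m) = -0.024464 < 0 → root in [0.481875, 0.559500]
Midpoint of [0.481875, 0.559500] = 0.520687

0.5207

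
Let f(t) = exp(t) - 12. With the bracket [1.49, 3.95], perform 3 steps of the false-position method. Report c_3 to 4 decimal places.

2.2796

f(1.490000) = -7.562904, f(3.950000) = 39.935367
step 1: c = 1.881693, f(c) = -5.435390 < 0 → new bracket [1.881693, 3.950000]
step 2: c = 2.129475, f(c) = -3.589549 < 0 → new bracket [2.129475, 3.950000]
step 3: c = 2.279616, f(c) = -2.227075 < 0 → new bracket [2.279616, 3.950000]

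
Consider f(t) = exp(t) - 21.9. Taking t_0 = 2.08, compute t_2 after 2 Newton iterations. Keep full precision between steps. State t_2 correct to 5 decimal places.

3.29813

f'(t) = exp(t)
t_0 = 2.080000: f = -13.895531, f' = 8.004469 → t_1 = 2.080000 - (-13.895531)/(8.004469) = 3.815972
t_1 = 3.815972: f = 23.520868, f' = 45.420868 → t_2 = 3.815972 - (23.520868)/(45.420868) = 3.298129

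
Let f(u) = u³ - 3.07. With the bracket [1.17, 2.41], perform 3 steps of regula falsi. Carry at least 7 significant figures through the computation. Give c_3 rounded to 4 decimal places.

1.4248

f(1.170000) = -1.468387, f(2.410000) = 10.927521
step 1: c = 1.316887, f(c) = -0.786265 < 0 → new bracket [1.316887, 2.410000]
step 2: c = 1.390260, f(c) = -0.382872 < 0 → new bracket [1.390260, 2.410000]
step 3: c = 1.424780, f(c) = -0.177700 < 0 → new bracket [1.424780, 2.410000]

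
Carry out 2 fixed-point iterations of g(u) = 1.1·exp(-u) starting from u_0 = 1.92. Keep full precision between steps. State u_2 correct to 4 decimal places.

0.9362

u_1 = g(1.920000) = 0.161268
u_2 = g(0.161268) = 0.936171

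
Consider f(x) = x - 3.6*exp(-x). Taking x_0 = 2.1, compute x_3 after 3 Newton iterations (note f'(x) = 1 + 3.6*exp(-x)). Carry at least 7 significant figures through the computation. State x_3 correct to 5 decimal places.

1.14525

x_0 = 2.100000: f = 1.659157, f' = 1.440843 → x_1 = 2.100000 - (1.659157)/(1.440843) = 0.948482
x_1 = 0.948482: f = -0.445901, f' = 2.394383 → x_2 = 0.948482 - (-0.445901)/(2.394383) = 1.134710
x_2 = 1.134710: f = -0.022746, f' = 2.157455 → x_3 = 1.134710 - (-0.022746)/(2.157455) = 1.145253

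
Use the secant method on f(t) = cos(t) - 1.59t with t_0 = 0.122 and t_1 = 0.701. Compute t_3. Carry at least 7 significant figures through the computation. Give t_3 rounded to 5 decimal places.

f(t_0) = 0.798587, f(t_1) = -0.350392
t_2 = 0.701000 - (-0.350392)·(0.701000 - 0.122000)/(-0.350392 - (0.798587)) = 0.524428; f(t_2) = 0.031769
t_3 = 0.524428 - (0.031769)·(0.524428 - 0.701000)/(0.031769 - (-0.350392)) = 0.539107; f(t_3) = 0.000988

0.53911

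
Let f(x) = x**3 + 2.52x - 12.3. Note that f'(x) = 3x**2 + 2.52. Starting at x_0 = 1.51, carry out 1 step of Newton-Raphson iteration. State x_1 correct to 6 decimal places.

x_0 = 1.510000: f = -5.051849, f' = 9.360300 → x_1 = 1.510000 - (-5.051849)/(9.360300) = 2.049710

2.049710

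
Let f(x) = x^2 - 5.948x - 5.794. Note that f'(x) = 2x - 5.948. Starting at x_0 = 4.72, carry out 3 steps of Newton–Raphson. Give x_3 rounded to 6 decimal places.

Newton update: x ← x − f(x)/f'(x).
x_0 = 4.720000: f = -11.590160, f' = 3.492000 → x_1 = 4.720000 - (-11.590160)/(3.492000) = 8.039061
x_1 = 8.039061: f = 11.016164, f' = 10.130121 → x_2 = 8.039061 - (11.016164)/(10.130121) = 6.951595
x_2 = 6.951595: f = 1.182583, f' = 7.955189 → x_3 = 6.951595 - (1.182583)/(7.955189) = 6.802939

6.802939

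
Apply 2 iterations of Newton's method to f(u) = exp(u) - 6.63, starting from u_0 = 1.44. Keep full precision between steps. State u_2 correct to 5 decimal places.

f'(u) = exp(u)
u_0 = 1.440000: f = -2.409304, f' = 4.220696 → u_1 = 1.440000 - (-2.409304)/(4.220696) = 2.010831
u_1 = 2.010831: f = 0.839522, f' = 7.469522 → u_2 = 2.010831 - (0.839522)/(7.469522) = 1.898438

1.89844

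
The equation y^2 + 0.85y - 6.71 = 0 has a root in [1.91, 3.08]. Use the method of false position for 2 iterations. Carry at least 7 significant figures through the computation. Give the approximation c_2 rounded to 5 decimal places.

f(1.910000) = -1.438400, f(3.080000) = 5.394400
step 1: c = 2.156301, f(c) = -0.227508 < 0 → new bracket [2.156301, 3.080000]
step 2: c = 2.193682, f(c) = -0.033131 < 0 → new bracket [2.193682, 3.080000]

2.19368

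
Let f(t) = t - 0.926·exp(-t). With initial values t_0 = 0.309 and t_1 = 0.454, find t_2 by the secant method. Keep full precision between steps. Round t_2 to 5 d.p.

Secant update: t_(k+1) = t_k − f(t_k)·(t_k − t_(k-1))/(f(t_k) − f(t_(k-1))).
f(t_0) = -0.370851, f(t_1) = -0.134087
t_2 = 0.454000 - (-0.134087)·(0.454000 - 0.309000)/(-0.134087 - (-0.370851)) = 0.536118; f(t_2) = -0.005606

0.53612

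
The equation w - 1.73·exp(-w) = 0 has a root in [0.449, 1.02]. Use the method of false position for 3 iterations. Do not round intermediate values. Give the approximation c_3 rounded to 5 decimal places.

f(0.449000) = -0.655200, f(1.020000) = 0.396171
step 1: c = 0.804840, f(c) = 0.031253 > 0 → new bracket [0.449000, 0.804840]
step 2: c = 0.788639, f(c) = 0.002418 > 0 → new bracket [0.449000, 0.788639]
step 3: c = 0.787390, f(c) = 0.000187 > 0 → new bracket [0.449000, 0.787390]

0.78739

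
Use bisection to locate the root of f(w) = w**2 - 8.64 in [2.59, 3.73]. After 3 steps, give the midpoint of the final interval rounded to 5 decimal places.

f(2.590000) = -1.931900, f(3.730000) = 5.272900 (opposite signs)
step 1: m = 3.160000, f(m) = 1.345600 > 0 → root in [2.590000, 3.160000]
step 2: m = 2.875000, f(m) = -0.374375 < 0 → root in [2.875000, 3.160000]
step 3: m = 3.017500, f(m) = 0.465306 > 0 → root in [2.875000, 3.017500]
Midpoint of [2.875000, 3.017500] = 2.946250

2.94625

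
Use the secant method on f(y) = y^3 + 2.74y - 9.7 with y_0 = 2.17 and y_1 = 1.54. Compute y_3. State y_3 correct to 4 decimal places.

1.7138

f(y_0) = 6.464113, f(y_1) = -1.828136
y_2 = 1.540000 - (-1.828136)·(1.540000 - 2.170000)/(-1.828136 - (6.464113)) = 1.678892; f(y_2) = -0.367581
y_3 = 1.678892 - (-0.367581)·(1.678892 - 1.540000)/(-0.367581 - (-1.828136)) = 1.713847; f(y_3) = 0.029976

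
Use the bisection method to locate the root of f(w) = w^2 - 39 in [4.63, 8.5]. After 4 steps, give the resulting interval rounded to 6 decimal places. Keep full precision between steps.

f(4.630000) = -17.563100, f(8.500000) = 33.250000 (opposite signs)
step 1: m = 6.565000, f(m) = 4.099225 > 0 → root in [4.630000, 6.565000]
step 2: m = 5.597500, f(m) = -7.667994 < 0 → root in [5.597500, 6.565000]
step 3: m = 6.081250, f(m) = -2.018398 < 0 → root in [6.081250, 6.565000]
step 4: m = 6.323125, f(m) = 0.981910 > 0 → root in [6.081250, 6.323125]

[6.081250, 6.323125]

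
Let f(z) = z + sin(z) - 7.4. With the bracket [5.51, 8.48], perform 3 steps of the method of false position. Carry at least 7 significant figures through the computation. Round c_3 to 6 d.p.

6.858504

False-position update: c = (a·f(b) − b·f(a))/(f(b) − f(a)); replace the endpoint whose sign matches f(c).
f(5.510000) = -2.588418, f(8.480000) = 1.890367
step 1: c = 7.226448, f(c) = 0.635926 > 0 → new bracket [5.510000, 7.226448]
step 2: c = 6.887919, f(c) = 0.056462 > 0 → new bracket [5.510000, 6.887919]
step 3: c = 6.858504, f(c) = 0.002606 > 0 → new bracket [5.510000, 6.858504]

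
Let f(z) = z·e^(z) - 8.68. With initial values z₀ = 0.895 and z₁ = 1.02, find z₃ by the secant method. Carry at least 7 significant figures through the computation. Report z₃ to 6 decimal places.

1.437416

Secant update: z_(k+1) = z_k − f(z_k)·(z_k − z_(k-1))/(f(z_k) − f(z_(k-1))).
f(z_0) = -6.489634, f(z_1) = -5.851341
z_2 = 1.020000 - (-5.851341)·(1.020000 - 0.895000)/(-5.851341 - (-6.489634)) = 2.165896; f(z_2) = 10.211846
z_3 = 2.165896 - (10.211846)·(2.165896 - 1.020000)/(10.211846 - (-5.851341)) = 1.437416; f(z_3) = -2.628762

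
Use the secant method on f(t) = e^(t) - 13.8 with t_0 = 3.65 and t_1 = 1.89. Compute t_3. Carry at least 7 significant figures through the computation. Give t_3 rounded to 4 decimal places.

Secant update: t_(k+1) = t_k − f(t_k)·(t_k − t_(k-1))/(f(t_k) − f(t_(k-1))).
f(t_0) = 24.674666, f(t_1) = -7.180631
t_2 = 1.890000 - (-7.180631)·(1.890000 - 3.650000)/(-7.180631 - (24.674666)) = 2.286729; f(t_2) = -3.957313
t_3 = 2.286729 - (-3.957313)·(2.286729 - 1.890000)/(-3.957313 - (-7.180631)) = 2.773798; f(t_3) = 2.219363

2.7738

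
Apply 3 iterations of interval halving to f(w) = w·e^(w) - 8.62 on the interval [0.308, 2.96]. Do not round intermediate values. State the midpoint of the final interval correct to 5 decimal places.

f(0.308000) = -8.200904, f(2.960000) = 48.501996 (opposite signs)
step 1: m = 1.634000, f(m) = -0.246843 < 0 → root in [1.634000, 2.960000]
step 2: m = 2.297000, f(m) = 14.222068 > 0 → root in [1.634000, 2.297000]
step 3: m = 1.965500, f(m) = 5.410684 > 0 → root in [1.634000, 1.965500]
Midpoint of [1.634000, 1.965500] = 1.799750

1.79975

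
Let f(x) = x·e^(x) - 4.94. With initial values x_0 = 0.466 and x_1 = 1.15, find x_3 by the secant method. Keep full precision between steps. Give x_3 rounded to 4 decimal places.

1.3028

f(x_0) = -4.197379, f(x_1) = -1.308078
x_2 = 1.150000 - (-1.308078)·(1.150000 - 0.466000)/(-1.308078 - (-4.197379)) = 1.459668; f(x_2) = 1.343190
x_3 = 1.459668 - (1.343190)·(1.459668 - 1.150000)/(1.343190 - (-1.308078)) = 1.302784; f(x_3) = -0.146375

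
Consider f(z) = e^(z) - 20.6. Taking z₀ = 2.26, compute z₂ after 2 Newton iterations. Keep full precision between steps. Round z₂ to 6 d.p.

Newton update: z ← z − f(z)/f'(z).
f'(z) = e^(z)
z_0 = 2.260000: f = -11.016911, f' = 9.583089 → z_1 = 2.260000 - (-11.016911)/(9.583089) = 3.409620
z_1 = 3.409620: f = 9.653745, f' = 30.253745 → z_2 = 3.409620 - (9.653745)/(30.253745) = 3.090527

3.090527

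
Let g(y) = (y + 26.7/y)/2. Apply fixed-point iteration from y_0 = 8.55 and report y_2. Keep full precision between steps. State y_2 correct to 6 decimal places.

y_1 = g(8.550000) = 5.836404
y_2 = g(5.836404) = 5.205569

5.205569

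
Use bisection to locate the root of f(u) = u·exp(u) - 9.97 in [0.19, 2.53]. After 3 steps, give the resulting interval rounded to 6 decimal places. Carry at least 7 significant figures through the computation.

[1.652500, 1.945000]

f(0.190000) = -9.740243, f(2.530000) = 21.790371 (opposite signs)
step 1: m = 1.360000, f(m) = -4.671177 < 0 → root in [1.360000, 2.530000]
step 2: m = 1.945000, f(m) = 3.632614 > 0 → root in [1.360000, 1.945000]
step 3: m = 1.652500, f(m) = -1.343928 < 0 → root in [1.652500, 1.945000]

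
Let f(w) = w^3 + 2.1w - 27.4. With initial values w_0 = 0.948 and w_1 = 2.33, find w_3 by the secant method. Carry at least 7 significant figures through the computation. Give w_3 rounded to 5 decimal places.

Secant update: w_(k+1) = w_k − f(w_k)·(w_k − w_(k-1))/(f(w_k) − f(w_(k-1))).
f(w_0) = -24.557229, f(w_1) = -9.857663
w_2 = 2.330000 - (-9.857663)·(2.330000 - 0.948000)/(-9.857663 - (-24.557229)) = 3.256782; f(w_2) = 13.982715
w_3 = 3.256782 - (13.982715)·(3.256782 - 2.330000)/(13.982715 - (-9.857663)) = 2.713211; f(w_3) = -1.728908

2.71321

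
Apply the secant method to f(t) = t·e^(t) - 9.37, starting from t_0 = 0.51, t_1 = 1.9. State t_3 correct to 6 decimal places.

1.678343

Secant update: t_(k+1) = t_k − f(t_k)·(t_k − t_(k-1))/(f(t_k) − f(t_(k-1))).
f(t_0) = -8.520701, f(t_1) = 3.333199
t_2 = 1.900000 - (3.333199)·(1.900000 - 0.510000)/(3.333199 - (-8.520701)) = 1.509146; f(t_2) = -2.544336
t_3 = 1.509146 - (-2.544336)·(1.509146 - 1.900000)/(-2.544336 - (3.333199)) = 1.678343; f(t_3) = -0.379661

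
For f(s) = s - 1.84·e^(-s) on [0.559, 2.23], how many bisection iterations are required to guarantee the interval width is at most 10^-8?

Initial width b − a = 2.23 − 0.559 = 1.671000.
After n steps the width is (b−a)/2^n; need (b−a)/2^n ≤ 10^-8.
So n ≥ log₂(1.671000/10^-8) = log₂(167100000.0000) ≈ 27.3161.
Hence n = 28.

28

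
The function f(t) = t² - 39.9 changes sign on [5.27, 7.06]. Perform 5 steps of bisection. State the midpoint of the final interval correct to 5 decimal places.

f(5.270000) = -12.127100, f(7.060000) = 9.943600 (opposite signs)
step 1: m = 6.165000, f(m) = -1.892775 < 0 → root in [6.165000, 7.060000]
step 2: m = 6.612500, f(m) = 3.825156 > 0 → root in [6.165000, 6.612500]
step 3: m = 6.388750, f(m) = 0.916127 > 0 → root in [6.165000, 6.388750]
step 4: m = 6.276875, f(m) = -0.500840 < 0 → root in [6.276875, 6.388750]
step 5: m = 6.332812, f(m) = 0.204514 > 0 → root in [6.276875, 6.332812]
Midpoint of [6.276875, 6.332812] = 6.304844

6.30484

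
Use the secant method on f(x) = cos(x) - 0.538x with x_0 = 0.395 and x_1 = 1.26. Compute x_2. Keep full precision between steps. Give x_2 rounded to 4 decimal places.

Secant update: x_(k+1) = x_k − f(x_k)·(x_k − x_(k-1))/(f(x_k) − f(x_(k-1))).
f(x_0) = 0.710487, f(x_1) = -0.372063
x_2 = 1.260000 - (-0.372063)·(1.260000 - 0.395000)/(-0.372063 - (0.710487)) = 0.962707; f(x_2) = 0.053364

0.9627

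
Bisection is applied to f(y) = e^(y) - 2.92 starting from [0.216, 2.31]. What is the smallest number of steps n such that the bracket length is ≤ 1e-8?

28

Initial width b − a = 2.31 − 0.216 = 2.094000.
After n steps the width is (b−a)/2^n; need (b−a)/2^n ≤ 1e-8.
So n ≥ log₂(2.094000/1e-8) = log₂(209400000.0000) ≈ 27.6417.
Hence n = 28.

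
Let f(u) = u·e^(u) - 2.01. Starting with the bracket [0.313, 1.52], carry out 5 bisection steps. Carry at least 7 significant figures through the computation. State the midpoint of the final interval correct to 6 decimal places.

f(0.313000) = -1.581966, f(1.520000) = 4.939782 (opposite signs)
step 1: m = 0.916500, f(m) = 0.281730 > 0 → root in [0.313000, 0.916500]
step 2: m = 0.614750, f(m) = -0.873208 < 0 → root in [0.614750, 0.916500]
step 3: m = 0.765625, f(m) = -0.363648 < 0 → root in [0.765625, 0.916500]
step 4: m = 0.841063, f(m) = -0.059720 < 0 → root in [0.841063, 0.916500]
step 5: m = 0.878781, f(m) = 0.106073 > 0 → root in [0.841063, 0.878781]
Midpoint of [0.841063, 0.878781] = 0.859922

0.859922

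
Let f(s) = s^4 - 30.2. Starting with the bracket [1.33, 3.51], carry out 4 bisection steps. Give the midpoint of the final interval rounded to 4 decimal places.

2.3519

f(1.330000) = -27.070993, f(3.510000) = 121.584864 (opposite signs)
step 1: m = 2.420000, f(m) = 4.097421 > 0 → root in [1.330000, 2.420000]
step 2: m = 1.875000, f(m) = -17.840381 < 0 → root in [1.875000, 2.420000]
step 3: m = 2.147500, f(m) = -8.931704 < 0 → root in [2.147500, 2.420000]
step 4: m = 2.283750, f(m) = -2.998413 < 0 → root in [2.283750, 2.420000]
Midpoint of [2.283750, 2.420000] = 2.351875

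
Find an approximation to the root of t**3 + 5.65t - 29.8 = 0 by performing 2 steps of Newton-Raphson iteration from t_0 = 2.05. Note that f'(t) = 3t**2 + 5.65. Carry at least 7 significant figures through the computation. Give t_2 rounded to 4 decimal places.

2.5037

Newton update: t ← t − f(t)/f'(t).
t_0 = 2.050000: f = -9.602375, f' = 18.257500 → t_1 = 2.050000 - (-9.602375)/(18.257500) = 2.575941
t_1 = 2.575941: f = 1.846661, f' = 25.556422 → t_2 = 2.575941 - (1.846661)/(25.556422) = 2.503683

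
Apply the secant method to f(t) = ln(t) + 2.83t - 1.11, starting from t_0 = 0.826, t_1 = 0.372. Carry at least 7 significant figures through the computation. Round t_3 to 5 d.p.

0.58434

f(t_0) = 1.036419, f(t_1) = -1.046101
t_2 = 0.372000 - (-1.046101)·(0.372000 - 0.826000)/(-1.046101 - (1.036419)) = 0.600055; f(t_2) = 0.077423
t_3 = 0.600055 - (0.077423)·(0.600055 - 0.372000)/(0.077423 - (-1.046101)) = 0.584340; f(t_3) = 0.006409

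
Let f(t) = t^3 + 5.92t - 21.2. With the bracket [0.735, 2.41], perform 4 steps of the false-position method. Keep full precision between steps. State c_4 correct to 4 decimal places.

2.0738

f(0.735000) = -16.451735, f(2.410000) = 7.064721
step 1: c = 1.906803, f(c) = -2.978784 < 0 → new bracket [1.906803, 2.410000]
step 2: c = 2.056045, f(c) = -0.336646 < 0 → new bracket [2.056045, 2.410000]
step 3: c = 2.072145, f(c) = -0.035563 < 0 → new bracket [2.072145, 2.410000]
step 4: c = 2.073837, f(c) = -0.003729 < 0 → new bracket [2.073837, 2.410000]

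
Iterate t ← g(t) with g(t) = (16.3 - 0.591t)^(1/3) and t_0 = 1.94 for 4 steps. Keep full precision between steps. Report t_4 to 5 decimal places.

2.45782

t_1 = g(1.940000) = 2.474594
t_2 = g(2.474594) = 2.457275
t_3 = g(2.457275) = 2.457840
t_4 = g(2.457840) = 2.457821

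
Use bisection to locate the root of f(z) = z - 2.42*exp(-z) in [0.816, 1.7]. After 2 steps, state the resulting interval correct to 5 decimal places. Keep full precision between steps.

[0.81600, 1.03700]

f(0.816000) = -0.254117, f(1.700000) = 1.257906 (opposite signs)
step 1: m = 1.258000, f(m) = 0.570183 > 0 → root in [0.816000, 1.258000]
step 2: m = 1.037000, f(m) = 0.179070 > 0 → root in [0.816000, 1.037000]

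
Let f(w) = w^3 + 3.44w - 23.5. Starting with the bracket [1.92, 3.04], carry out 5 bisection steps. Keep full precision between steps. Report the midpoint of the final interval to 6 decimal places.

f(1.920000) = -9.817312, f(3.040000) = 15.052064 (opposite signs)
step 1: m = 2.480000, f(m) = 0.284192 > 0 → root in [1.920000, 2.480000]
step 2: m = 2.200000, f(m) = -5.284000 < 0 → root in [2.200000, 2.480000]
step 3: m = 2.340000, f(m) = -2.637496 < 0 → root in [2.340000, 2.480000]
step 4: m = 2.410000, f(m) = -1.212079 < 0 → root in [2.410000, 2.480000]
step 5: m = 2.445000, f(m) = -0.472929 < 0 → root in [2.445000, 2.480000]
Midpoint of [2.445000, 2.480000] = 2.462500

2.462500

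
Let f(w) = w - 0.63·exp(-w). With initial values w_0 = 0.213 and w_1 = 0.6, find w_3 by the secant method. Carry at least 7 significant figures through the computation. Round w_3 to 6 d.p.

0.415573

f(w_0) = -0.296138, f(w_1) = 0.254249
w_2 = 0.600000 - (0.254249)·(0.600000 - 0.213000)/(0.254249 - (-0.296138)) = 0.421227; f(w_2) = 0.007795
w_3 = 0.421227 - (0.007795)·(0.421227 - 0.600000)/(0.007795 - (0.254249)) = 0.415573; f(w_3) = -0.000204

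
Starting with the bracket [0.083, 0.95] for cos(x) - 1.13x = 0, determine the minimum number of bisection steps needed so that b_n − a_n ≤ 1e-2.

Initial width b − a = 0.95 − 0.083 = 0.867000.
After n steps the width is (b−a)/2^n; need (b−a)/2^n ≤ 1e-2.
So n ≥ log₂(0.867000/1e-2) = log₂(86.7000) ≈ 6.4380.
Hence n = 7.

7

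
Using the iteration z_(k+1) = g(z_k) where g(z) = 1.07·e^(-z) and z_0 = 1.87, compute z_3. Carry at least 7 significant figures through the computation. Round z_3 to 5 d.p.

z_1 = g(1.870000) = 0.164912
z_2 = g(0.164912) = 0.907326
z_3 = g(0.907326) = 0.431854

0.43185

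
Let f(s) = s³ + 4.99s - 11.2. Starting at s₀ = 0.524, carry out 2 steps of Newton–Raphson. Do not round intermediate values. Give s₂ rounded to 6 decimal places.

1.594300

f'(s) = 3s² + 4.99
s_0 = 0.524000: f = -8.441362, f' = 5.813728 → s_1 = 0.524000 - (-8.441362)/(5.813728) = 1.975971
s_1 = 1.975971: f = 6.375191, f' = 16.703380 → s_2 = 1.975971 - (6.375191)/(16.703380) = 1.594300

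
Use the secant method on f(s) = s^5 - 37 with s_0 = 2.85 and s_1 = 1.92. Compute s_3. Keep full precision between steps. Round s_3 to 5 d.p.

f(s_0) = 151.028768, f(s_1) = -10.908074
s_2 = 1.920000 - (-10.908074)·(1.920000 - 2.850000)/(-10.908074 - (151.028768)) = 1.982645; f(s_2) = -6.364524
s_3 = 1.982645 - (-6.364524)·(1.982645 - 1.920000)/(-6.364524 - (-10.908074)) = 2.070397; f(s_3) = 1.042389

2.07040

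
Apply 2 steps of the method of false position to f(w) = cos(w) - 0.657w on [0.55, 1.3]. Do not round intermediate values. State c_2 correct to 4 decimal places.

False-position update: c = (a·f(b) − b·f(a))/(f(b) − f(a)); replace the endpoint whose sign matches f(c).
f(0.550000) = 0.491175, f(1.300000) = -0.586601
step 1: c = 0.891797, f(c) = 0.042103 > 0 → new bracket [0.891797, 1.300000]
step 2: c = 0.919134, f(c) = 0.002638 > 0 → new bracket [0.919134, 1.300000]

0.9191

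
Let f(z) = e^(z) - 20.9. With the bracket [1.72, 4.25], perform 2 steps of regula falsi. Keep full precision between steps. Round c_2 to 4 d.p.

2.6657

False-position update: c = (a·f(b) − b·f(a))/(f(b) − f(a)); replace the endpoint whose sign matches f(c).
f(1.720000) = -15.315472, f(4.250000) = 49.205412
step 1: c = 2.320552, f(c) = -10.718708 < 0 → new bracket [2.320552, 4.250000]
step 2: c = 2.665675, f(c) = -6.522350 < 0 → new bracket [2.665675, 4.250000]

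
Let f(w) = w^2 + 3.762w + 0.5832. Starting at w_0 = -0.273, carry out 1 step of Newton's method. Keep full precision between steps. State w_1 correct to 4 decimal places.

-0.1582

f'(w) = 2w + 3.762
w_0 = -0.273000: f = -0.369297, f' = 3.216000 → w_1 = -0.273000 - (-0.369297)/(3.216000) = -0.158169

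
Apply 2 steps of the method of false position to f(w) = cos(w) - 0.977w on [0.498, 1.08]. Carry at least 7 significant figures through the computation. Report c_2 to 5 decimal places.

f(0.498000) = 0.391994, f(1.080000) = -0.583832
step 1: c = 0.731792, f(c) = 0.029017 > 0 → new bracket [0.731792, 1.080000]
step 2: c = 0.748279, f(c) = 0.001792 > 0 → new bracket [0.748279, 1.080000]

0.74828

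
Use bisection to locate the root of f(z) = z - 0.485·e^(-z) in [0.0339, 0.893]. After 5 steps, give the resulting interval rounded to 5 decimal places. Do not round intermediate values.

f(0.033900) = -0.434934, f(0.893000) = 0.694429 (opposite signs)
step 1: m = 0.463450, f(m) = 0.158332 > 0 → root in [0.033900, 0.463450]
step 2: m = 0.248675, f(m) = -0.129544 < 0 → root in [0.248675, 0.463450]
step 3: m = 0.356063, f(m) = 0.016355 > 0 → root in [0.248675, 0.356063]
step 4: m = 0.302369, f(m) = -0.056078 < 0 → root in [0.302369, 0.356063]
step 5: m = 0.329216, f(m) = -0.019736 < 0 → root in [0.329216, 0.356063]

[0.32922, 0.35606]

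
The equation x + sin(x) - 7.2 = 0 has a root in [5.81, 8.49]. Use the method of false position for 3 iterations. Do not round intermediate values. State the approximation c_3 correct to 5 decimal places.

6.75069

f(5.810000) = -1.845724, f(8.490000) = 2.094467
step 1: c = 7.065406, f(c) = 0.570263 > 0 → new bracket [5.810000, 7.065406]
step 2: c = 6.769084, f(c) = 0.036087 > 0 → new bracket [5.810000, 6.769084]
step 3: c = 6.750692, f(c) = 0.001353 > 0 → new bracket [5.810000, 6.750692]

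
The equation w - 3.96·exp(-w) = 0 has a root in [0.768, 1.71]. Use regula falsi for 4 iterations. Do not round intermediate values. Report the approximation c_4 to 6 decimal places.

False-position update: c = (a·f(b) − b·f(a))/(f(b) − f(a)); replace the endpoint whose sign matches f(c).
f(0.768000) = -1.069202, f(1.710000) = 0.993771
step 1: c = 1.256222, f(c) = 0.128700 > 0 → new bracket [0.768000, 1.256222]
step 2: c = 1.203768, f(c) = 0.015525 > 0 → new bracket [0.768000, 1.203768]
step 3: c = 1.197531, f(c) = 0.001854 > 0 → new bracket [0.768000, 1.197531]
step 4: c = 1.196788, f(c) = 0.000221 > 0 → new bracket [0.768000, 1.196788]

1.196788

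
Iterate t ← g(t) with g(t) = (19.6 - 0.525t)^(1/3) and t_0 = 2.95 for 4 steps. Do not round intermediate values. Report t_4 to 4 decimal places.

t_1 = g(2.950000) = 2.623226
t_2 = g(2.623226) = 2.631510
t_3 = g(2.631510) = 2.631301
t_4 = g(2.631301) = 2.631306

2.6313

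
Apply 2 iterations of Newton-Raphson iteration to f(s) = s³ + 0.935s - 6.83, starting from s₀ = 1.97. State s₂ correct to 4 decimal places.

Newton update: s ← s − f(s)/f'(s).
f'(s) = 3s² + 0.935
s_0 = 1.970000: f = 2.657323, f' = 12.577700 → s_1 = 1.970000 - (2.657323)/(12.577700) = 1.758727
s_1 = 1.758727: f = 0.254369, f' = 10.214367 → s_2 = 1.758727 - (0.254369)/(10.214367) = 1.733824

1.7338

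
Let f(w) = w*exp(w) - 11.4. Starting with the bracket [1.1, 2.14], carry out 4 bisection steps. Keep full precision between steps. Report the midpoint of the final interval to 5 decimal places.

1.84750

f(1.100000) = -8.095417, f(2.140000) = 6.788797 (opposite signs)
step 1: m = 1.620000, f(m) = -3.213994 < 0 → root in [1.620000, 2.140000]
step 2: m = 1.880000, f(m) = 0.920589 > 0 → root in [1.620000, 1.880000]
step 3: m = 1.750000, f(m) = -1.329445 < 0 → root in [1.750000, 1.880000]
step 4: m = 1.815000, f(m) = -0.253947 < 0 → root in [1.815000, 1.880000]
Midpoint of [1.815000, 1.880000] = 1.847500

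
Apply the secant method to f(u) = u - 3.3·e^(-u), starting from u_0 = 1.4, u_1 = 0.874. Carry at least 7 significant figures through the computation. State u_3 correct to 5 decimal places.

Secant update: u_(k+1) = u_k − f(u_k)·(u_k − u_(k-1))/(f(u_k) − f(u_(k-1))).
f(u_0) = 0.586230, f(u_1) = -0.503021
u_2 = 0.874000 - (-0.503021)·(0.874000 - 1.400000)/(-0.503021 - (0.586230)) = 1.116909; f(u_2) = 0.036853
u_3 = 1.116909 - (0.036853)·(1.116909 - 0.874000)/(0.036853 - (-0.503021)) = 1.100328; f(u_3) = 0.002213

1.10033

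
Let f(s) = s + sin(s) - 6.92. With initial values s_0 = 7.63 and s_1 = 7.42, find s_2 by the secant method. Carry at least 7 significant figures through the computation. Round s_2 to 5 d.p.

f(s_0) = 1.685021, f(s_1) = 1.407299
s_2 = 7.420000 - (1.407299)·(7.420000 - 7.630000)/(1.407299 - (1.685021)) = 6.355869; f(s_2) = -0.491512

6.35587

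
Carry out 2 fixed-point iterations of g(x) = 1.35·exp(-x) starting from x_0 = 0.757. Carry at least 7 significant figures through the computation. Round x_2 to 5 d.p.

0.71667

x_1 = g(0.757000) = 0.633247
x_2 = g(0.633247) = 0.716668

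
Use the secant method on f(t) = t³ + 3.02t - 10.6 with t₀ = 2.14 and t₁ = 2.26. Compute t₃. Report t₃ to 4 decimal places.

1.7600

f(t_0) = 5.663144, f(t_1) = 7.768376
t_2 = 2.260000 - (7.768376)·(2.260000 - 2.140000)/(7.768376 - (5.663144)) = 1.817196; f(t_2) = 0.888679
t_3 = 1.817196 - (0.888679)·(1.817196 - 2.260000)/(0.888679 - (7.768376)) = 1.759997; f(t_3) = 0.166941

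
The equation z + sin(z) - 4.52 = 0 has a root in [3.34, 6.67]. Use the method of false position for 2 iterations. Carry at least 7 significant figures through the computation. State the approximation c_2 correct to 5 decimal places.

5.11945

False-position update: c = (a·f(b) − b·f(a))/(f(b) − f(a)); replace the endpoint whose sign matches f(c).
f(3.340000) = -1.377108, f(6.670000) = 2.527240
step 1: c = 4.514529, f(c) = -0.985961 < 0 → new bracket [4.514529, 6.670000]
step 2: c = 5.119450, f(c) = -0.318838 < 0 → new bracket [5.119450, 6.670000]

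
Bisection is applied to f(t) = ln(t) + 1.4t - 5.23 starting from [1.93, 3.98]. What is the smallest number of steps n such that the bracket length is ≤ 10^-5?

18

Initial width b − a = 3.98 − 1.93 = 2.050000.
After n steps the width is (b−a)/2^n; need (b−a)/2^n ≤ 10^-5.
So n ≥ log₂(2.050000/10^-5) = log₂(205000.0000) ≈ 17.6453.
Hence n = 18.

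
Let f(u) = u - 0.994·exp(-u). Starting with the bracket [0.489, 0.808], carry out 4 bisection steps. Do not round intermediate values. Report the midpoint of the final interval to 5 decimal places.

0.55878

f(0.489000) = -0.120560, f(0.808000) = 0.364926 (opposite signs)
step 1: m = 0.648500, f(m) = 0.128808 > 0 → root in [0.489000, 0.648500]
step 2: m = 0.568750, f(m) = 0.005915 > 0 → root in [0.489000, 0.568750]
step 3: m = 0.528875, f(m) = -0.056857 < 0 → root in [0.528875, 0.568750]
step 4: m = 0.548813, f(m) = -0.025357 < 0 → root in [0.548813, 0.568750]
Midpoint of [0.548813, 0.568750] = 0.558781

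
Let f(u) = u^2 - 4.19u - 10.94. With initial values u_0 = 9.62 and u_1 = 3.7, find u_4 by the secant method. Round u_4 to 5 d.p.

Secant update: u_(k+1) = u_k − f(u_k)·(u_k − u_(k-1))/(f(u_k) − f(u_(k-1))).
f(u_0) = 41.296600, f(u_1) = -12.753000
u_2 = 3.700000 - (-12.753000)·(3.700000 - 9.620000)/(-12.753000 - (41.296600)) = 5.096824; f(u_2) = -6.318080
u_3 = 5.096824 - (-6.318080)·(5.096824 - 3.700000)/(-6.318080 - (-12.753000)) = 6.468285; f(u_3) = 3.796595
u_4 = 6.468285 - (3.796595)·(6.468285 - 5.096824)/(3.796595 - (-6.318080)) = 5.953500; f(u_4) = -0.441004

5.95350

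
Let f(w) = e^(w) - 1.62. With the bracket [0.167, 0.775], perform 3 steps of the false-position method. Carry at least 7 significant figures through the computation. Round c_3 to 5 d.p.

f(0.167000) = -0.438246, f(0.775000) = 0.550592
step 1: c = 0.436461, f(c) = -0.072778 < 0 → new bracket [0.436461, 0.775000]
step 2: c = 0.475985, f(c) = -0.010401 < 0 → new bracket [0.475985, 0.775000]
step 3: c = 0.481529, f(c) = -0.001453 < 0 → new bracket [0.481529, 0.775000]

0.48153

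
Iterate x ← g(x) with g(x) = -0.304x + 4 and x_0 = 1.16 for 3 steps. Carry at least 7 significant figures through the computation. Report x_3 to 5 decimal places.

3.12107

x_1 = g(1.160000) = 3.647360
x_2 = g(3.647360) = 2.891203
x_3 = g(2.891203) = 3.121074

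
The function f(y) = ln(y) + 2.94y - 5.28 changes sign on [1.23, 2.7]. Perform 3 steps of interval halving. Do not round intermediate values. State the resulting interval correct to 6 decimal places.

[1.597500, 1.781250]

f(1.230000) = -1.456786, f(2.700000) = 3.651252 (opposite signs)
step 1: m = 1.965000, f(m) = 1.172592 > 0 → root in [1.230000, 1.965000]
step 2: m = 1.597500, f(m) = -0.114910 < 0 → root in [1.597500, 1.965000]
step 3: m = 1.781250, f(m) = 0.534190 > 0 → root in [1.597500, 1.781250]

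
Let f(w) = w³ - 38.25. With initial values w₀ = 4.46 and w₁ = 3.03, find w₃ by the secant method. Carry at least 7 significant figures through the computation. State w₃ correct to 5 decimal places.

f(w_0) = 50.466536, f(w_1) = -10.431873
w_2 = 3.030000 - (-10.431873)·(3.030000 - 4.460000)/(-10.431873 - (50.466536)) = 3.274958; f(w_2) = -3.124916
w_3 = 3.274958 - (-3.124916)·(3.274958 - 3.030000)/(-3.124916 - (-10.431873)) = 3.379718; f(w_3) = 0.354811

3.37972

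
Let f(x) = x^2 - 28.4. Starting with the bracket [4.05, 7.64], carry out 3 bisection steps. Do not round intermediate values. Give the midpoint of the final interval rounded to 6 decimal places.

f(4.050000) = -11.997500, f(7.640000) = 29.969600 (opposite signs)
step 1: m = 5.845000, f(m) = 5.764025 > 0 → root in [4.050000, 5.845000]
step 2: m = 4.947500, f(m) = -3.922244 < 0 → root in [4.947500, 5.845000]
step 3: m = 5.396250, f(m) = 0.719514 > 0 → root in [4.947500, 5.396250]
Midpoint of [4.947500, 5.396250] = 5.171875

5.171875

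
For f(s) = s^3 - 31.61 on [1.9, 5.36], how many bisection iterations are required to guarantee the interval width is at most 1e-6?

Initial width b − a = 5.36 − 1.9 = 3.460000.
After n steps the width is (b−a)/2^n; need (b−a)/2^n ≤ 1e-6.
So n ≥ log₂(3.460000/1e-6) = log₂(3460000.0000) ≈ 21.7223.
Hence n = 22.

22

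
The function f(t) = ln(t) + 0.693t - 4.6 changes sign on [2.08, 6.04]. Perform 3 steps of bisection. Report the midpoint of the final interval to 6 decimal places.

f(2.080000) = -2.426192, f(6.040000) = 1.384124 (opposite signs)
step 1: m = 4.060000, f(m) = -0.385237 < 0 → root in [4.060000, 6.040000]
step 2: m = 5.050000, f(m) = 0.519038 > 0 → root in [4.060000, 5.050000]
step 3: m = 4.555000, f(m) = 0.072841 > 0 → root in [4.060000, 4.555000]
Midpoint of [4.060000, 4.555000] = 4.307500

4.307500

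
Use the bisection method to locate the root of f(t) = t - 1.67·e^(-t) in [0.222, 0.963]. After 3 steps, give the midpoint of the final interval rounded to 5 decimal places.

0.73144

f(0.222000) = -1.115529, f(0.963000) = 0.325484 (opposite signs)
step 1: m = 0.592500, f(m) = -0.330915 < 0 → root in [0.592500, 0.963000]
step 2: m = 0.777750, f(m) = 0.010488 > 0 → root in [0.592500, 0.777750]
step 3: m = 0.685125, f(m) = -0.156600 < 0 → root in [0.685125, 0.777750]
Midpoint of [0.685125, 0.777750] = 0.731437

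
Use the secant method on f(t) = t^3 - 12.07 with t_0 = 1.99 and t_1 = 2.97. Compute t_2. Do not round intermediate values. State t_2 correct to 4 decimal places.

f(t_0) = -4.189401, f(t_1) = 14.128073
t_2 = 2.970000 - (14.128073)·(2.970000 - 1.990000)/(14.128073 - (-4.189401)) = 2.214136; f(t_2) = -1.215417

2.2141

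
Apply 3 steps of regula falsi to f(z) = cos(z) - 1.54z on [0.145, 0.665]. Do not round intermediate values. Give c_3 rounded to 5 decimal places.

0.55267

False-position update: c = (a·f(b) − b·f(a))/(f(b) − f(a)); replace the endpoint whose sign matches f(c).
f(0.145000) = 0.766206, f(0.665000) = -0.237183
step 1: c = 0.542081, f(c) = 0.021832 > 0 → new bracket [0.542081, 0.665000]
step 2: c = 0.552442, f(c) = 0.000485 > 0 → new bracket [0.552442, 0.665000]
step 3: c = 0.552672, f(c) = 0.000011 > 0 → new bracket [0.552672, 0.665000]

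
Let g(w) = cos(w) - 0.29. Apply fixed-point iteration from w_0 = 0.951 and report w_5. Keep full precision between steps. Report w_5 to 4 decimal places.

w_1 = g(0.951000) = 0.290869
w_2 = g(0.290869) = 0.667995
w_3 = g(0.667995) = 0.495065
w_4 = g(0.495065) = 0.589938
w_5 = g(0.589938) = 0.540975

0.5410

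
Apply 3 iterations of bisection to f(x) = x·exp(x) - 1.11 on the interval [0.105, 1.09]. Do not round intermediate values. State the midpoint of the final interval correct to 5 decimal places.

f(0.105000) = -0.993375, f(1.090000) = 2.131959 (opposite signs)
step 1: m = 0.597500, f(m) = -0.024002 < 0 → root in [0.597500, 1.090000]
step 2: m = 0.843750, f(m) = 0.851778 > 0 → root in [0.597500, 0.843750]
step 3: m = 0.720625, f(m) = 0.371402 > 0 → root in [0.597500, 0.720625]
Midpoint of [0.597500, 0.720625] = 0.659063

0.65906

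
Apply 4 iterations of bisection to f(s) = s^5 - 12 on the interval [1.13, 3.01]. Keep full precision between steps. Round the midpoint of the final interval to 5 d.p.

f(1.130000) = -10.157565, f(3.010000) = 235.077090 (opposite signs)
step 1: m = 2.070000, f(m) = 26.005962 > 0 → root in [1.130000, 2.070000]
step 2: m = 1.600000, f(m) = -1.514240 < 0 → root in [1.600000, 2.070000]
step 3: m = 1.835000, f(m) = 8.805605 > 0 → root in [1.600000, 1.835000]
step 4: m = 1.717500, f(m) = 2.944580 > 0 → root in [1.600000, 1.717500]
Midpoint of [1.600000, 1.717500] = 1.658750

1.65875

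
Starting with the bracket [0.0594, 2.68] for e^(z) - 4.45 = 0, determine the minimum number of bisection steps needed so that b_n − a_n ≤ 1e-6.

22

Initial width b − a = 2.68 − 0.0594 = 2.620600.
After n steps the width is (b−a)/2^n; need (b−a)/2^n ≤ 1e-6.
So n ≥ log₂(2.620600/1e-6) = log₂(2620600.0000) ≈ 21.3215.
Hence n = 22.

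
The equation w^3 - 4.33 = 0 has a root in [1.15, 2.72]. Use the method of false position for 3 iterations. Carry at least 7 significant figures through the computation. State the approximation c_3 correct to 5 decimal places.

f(1.150000) = -2.809125, f(2.720000) = 15.793648
step 1: c = 1.387079, f(c) = -1.661277 < 0 → new bracket [1.387079, 2.720000]
step 2: c = 1.513940, f(c) = -0.860028 < 0 → new bracket [1.513940, 2.720000]
step 3: c = 1.576223, f(c) = -0.413905 < 0 → new bracket [1.576223, 2.720000]

1.57622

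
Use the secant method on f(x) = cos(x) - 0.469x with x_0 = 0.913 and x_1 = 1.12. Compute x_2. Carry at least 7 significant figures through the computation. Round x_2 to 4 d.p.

Secant update: x_(k+1) = x_k − f(x_k)·(x_k − x_(k-1))/(f(x_k) − f(x_(k-1))).
f(x_0) = 0.183177, f(x_1) = -0.089598
x_2 = 1.120000 - (-0.089598)·(1.120000 - 0.913000)/(-0.089598 - (0.183177)) = 1.052007; f(x_2) = 0.002437

1.0520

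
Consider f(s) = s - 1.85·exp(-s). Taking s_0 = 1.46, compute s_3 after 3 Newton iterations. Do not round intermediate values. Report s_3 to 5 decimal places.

0.81714

f'(s) = 1 + 1.85·exp(-s)
s_0 = 1.460000: f = 1.030363, f' = 1.429637 → s_1 = 1.460000 - (1.030363)/(1.429637) = 0.739284
s_1 = 0.739284: f = -0.144010, f' = 1.883293 → s_2 = 0.739284 - (-0.144010)/(1.883293) = 0.815751
s_2 = 0.815751: f = -0.002518, f' = 1.818268 → s_3 = 0.815751 - (-0.002518)/(1.818268) = 0.817135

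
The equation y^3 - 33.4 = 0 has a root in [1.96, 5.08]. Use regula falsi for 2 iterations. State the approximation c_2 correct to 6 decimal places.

2.952019

f(1.960000) = -25.870464, f(5.080000) = 97.696512
step 1: c = 2.613215, f(c) = -15.554628 < 0 → new bracket [2.613215, 5.080000]
step 2: c = 2.952019, f(c) = -7.674873 < 0 → new bracket [2.952019, 5.080000]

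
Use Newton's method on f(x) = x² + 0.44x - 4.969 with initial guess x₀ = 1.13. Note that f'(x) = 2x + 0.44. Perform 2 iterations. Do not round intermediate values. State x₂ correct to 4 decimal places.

2.0369

x_0 = 1.130000: f = -3.194900, f' = 2.700000 → x_1 = 1.130000 - (-3.194900)/(2.700000) = 2.313296
x_1 = 2.313296: f = 1.400190, f' = 5.066593 → x_2 = 2.313296 - (1.400190)/(5.066593) = 2.036939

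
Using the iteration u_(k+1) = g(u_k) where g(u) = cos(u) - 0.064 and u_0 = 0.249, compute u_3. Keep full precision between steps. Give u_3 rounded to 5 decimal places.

u_1 = g(0.249000) = 0.905159
u_2 = g(0.905159) = 0.553560
u_3 = g(0.553560) = 0.786658

0.78666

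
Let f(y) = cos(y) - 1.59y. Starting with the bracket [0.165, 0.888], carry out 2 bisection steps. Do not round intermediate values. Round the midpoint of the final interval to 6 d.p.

0.616875

f(0.165000) = 0.724068, f(0.888000) = -0.780955 (opposite signs)
step 1: m = 0.526500, f(m) = 0.027436 > 0 → root in [0.526500, 0.888000]
step 2: m = 0.707250, f(m) = -0.364376 < 0 → root in [0.526500, 0.707250]
Midpoint of [0.526500, 0.707250] = 0.616875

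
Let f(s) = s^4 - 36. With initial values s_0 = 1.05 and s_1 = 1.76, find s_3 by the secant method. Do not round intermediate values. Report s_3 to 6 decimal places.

f(s_0) = -34.784494, f(s_1) = -26.404874
s_2 = 1.760000 - (-26.404874)·(1.760000 - 1.050000)/(-26.404874 - (-34.784494)) = 3.997269; f(s_2) = 219.301511
s_3 = 3.997269 - (219.301511)·(3.997269 - 1.760000)/(219.301511 - (-26.404874)) = 2.000428; f(s_3) = -19.986286

2.000428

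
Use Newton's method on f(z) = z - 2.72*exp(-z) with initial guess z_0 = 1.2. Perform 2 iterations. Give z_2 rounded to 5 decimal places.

f'(z) = 1 + 2.72*exp(-z)
z_0 = 1.200000: f = 0.380752, f' = 1.819248 → z_1 = 1.200000 - (0.380752)/(1.819248) = 0.990709
z_1 = 0.990709: f = -0.019263, f' = 2.009972 → z_2 = 0.990709 - (-0.019263)/(2.009972) = 1.000293

1.00029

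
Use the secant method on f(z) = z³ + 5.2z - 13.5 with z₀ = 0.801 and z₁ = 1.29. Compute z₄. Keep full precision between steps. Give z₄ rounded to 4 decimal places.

f(z_0) = -8.820878, f(z_1) = -4.645311
z_2 = 1.290000 - (-4.645311)·(1.290000 - 0.801000)/(-4.645311 - (-8.820878)) = 1.834012; f(z_2) = 2.205741
z_3 = 1.834012 - (2.205741)·(1.834012 - 1.290000)/(2.205741 - (-4.645311)) = 1.658864; f(z_3) = -0.309001
z_4 = 1.658864 - (-0.309001)·(1.658864 - 1.834012)/(-0.309001 - (2.205741)) = 1.680385; f(z_4) = -0.017104

1.6804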